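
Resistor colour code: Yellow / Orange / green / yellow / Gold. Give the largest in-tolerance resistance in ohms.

Yellow → 4 (first significant figure)
Orange → 3 (second significant figure)
Green → 5 (third significant figure)
Yellow → ×10^4 multiplier
Gold → ±5% tolerance
435 × 10000 = 4350000 Ω
Largest = 4350000 × (1 + 5/100) = 4567500 Ω.

4567500 Ω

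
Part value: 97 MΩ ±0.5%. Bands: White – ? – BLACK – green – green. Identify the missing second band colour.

violet

97000000 Ω = 970 × 10^5.
The second band gives digit 7 of the significand, and 7 is violet.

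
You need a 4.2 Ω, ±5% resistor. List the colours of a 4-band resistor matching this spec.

4.2 Ω = 42 × 10^-1.
4 → yellow
2 → red
Multiplier 10^-1 → gold.
±5% tolerance → gold.

yellow, red, gold, gold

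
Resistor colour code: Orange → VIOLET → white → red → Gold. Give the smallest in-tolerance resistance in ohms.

36005 Ω

Orange → 3 (first significant figure)
Violet → 7 (second significant figure)
White → 9 (third significant figure)
Red → ×10^2 multiplier
Gold → ±5% tolerance
379 × 100 = 37900 Ω
Smallest = 37900 × (1 − 5/100) = 36005 Ω.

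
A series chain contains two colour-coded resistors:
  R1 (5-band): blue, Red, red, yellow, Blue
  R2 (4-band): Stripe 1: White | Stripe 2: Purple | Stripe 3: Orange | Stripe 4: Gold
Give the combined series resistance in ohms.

R1: blue, red, red → 622; yellow ×10^4 → 6220000 Ω.
R2: white, violet → 97; orange ×10^3 → 97000 Ω.
Series: 6220000 + 97000 = 6317000 Ω.

6317000 Ω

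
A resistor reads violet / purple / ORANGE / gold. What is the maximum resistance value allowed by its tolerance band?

Violet → 7 (first significant figure)
Violet → 7 (second significant figure)
Orange → ×10^3 multiplier
Gold → ±5% tolerance
77 × 1000 = 77000 Ω
Maximum = 77000 × (1 + 5/100) = 80850 Ω.

80850 Ω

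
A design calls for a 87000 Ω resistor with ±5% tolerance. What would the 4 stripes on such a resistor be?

grey, violet, orange, gold

87000 Ω = 87 × 10^3.
8 → grey
7 → violet
Multiplier 10^3 → orange.
±5% tolerance → gold.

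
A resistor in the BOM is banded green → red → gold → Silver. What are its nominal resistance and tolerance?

Green → 5 (first significant figure)
Red → 2 (second significant figure)
Gold → ×0.1 multiplier
Silver → ±10% tolerance
52 × 0.1 = 5.2 Ω

5.2 Ω ±10%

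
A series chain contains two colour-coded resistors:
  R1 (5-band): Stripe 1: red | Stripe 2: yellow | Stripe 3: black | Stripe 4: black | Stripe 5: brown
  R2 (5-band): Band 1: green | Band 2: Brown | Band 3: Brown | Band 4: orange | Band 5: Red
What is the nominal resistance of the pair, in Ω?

511240 Ω

R1: red, yellow, black → 240; black ×1 → 240 Ω.
R2: green, brown, brown → 511; orange ×10^3 → 511000 Ω.
Series: 240 + 511000 = 511240 Ω.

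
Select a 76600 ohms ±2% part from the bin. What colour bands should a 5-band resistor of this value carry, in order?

76600 Ω = 766 × 10^2.
7 → violet
6 → blue
6 → blue
Multiplier 10^2 → red.
±2% tolerance → red.

violet, blue, blue, red, red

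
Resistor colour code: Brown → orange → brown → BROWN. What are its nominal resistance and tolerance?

130 Ω ±1%

Brown → 1 (first significant figure)
Orange → 3 (second significant figure)
Brown → ×10 multiplier
Brown → ±1% tolerance
13 × 10 = 130 Ω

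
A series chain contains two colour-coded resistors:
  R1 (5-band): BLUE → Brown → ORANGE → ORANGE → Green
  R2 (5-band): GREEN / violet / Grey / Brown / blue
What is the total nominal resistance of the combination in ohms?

618780 Ω

R1: blue, brown, orange → 613; orange ×10^3 → 613000 Ω.
R2: green, violet, grey → 578; brown ×10 → 5780 Ω.
Series: 613000 + 5780 = 618780 Ω.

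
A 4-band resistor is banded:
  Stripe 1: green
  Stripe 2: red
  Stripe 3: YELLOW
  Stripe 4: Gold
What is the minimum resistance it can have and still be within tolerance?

494000 Ω

Green → 5 (first significant figure)
Red → 2 (second significant figure)
Yellow → ×10^4 multiplier
Gold → ±5% tolerance
52 × 10000 = 520000 Ω
Minimum = 520000 × (1 − 5/100) = 494000 Ω.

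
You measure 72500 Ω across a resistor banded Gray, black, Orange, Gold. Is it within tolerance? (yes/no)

Grey → 8 (first significant figure)
Black → 0 (second significant figure)
Orange → ×10^3 multiplier
Gold → ±5% tolerance
80 × 1000 = 80000 Ω
Allowed range: 76000 Ω to 84000 Ω.
72500 Ω lies outside that range.

no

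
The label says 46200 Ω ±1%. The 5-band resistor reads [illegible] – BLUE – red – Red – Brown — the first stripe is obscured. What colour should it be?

46200 Ω = 462 × 10^2.
The first band gives digit 4 of the significand, and 4 is yellow.

yellow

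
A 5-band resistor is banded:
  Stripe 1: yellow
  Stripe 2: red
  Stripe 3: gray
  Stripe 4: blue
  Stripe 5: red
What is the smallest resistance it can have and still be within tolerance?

Yellow → 4 (first significant figure)
Red → 2 (second significant figure)
Grey → 8 (third significant figure)
Blue → ×10^6 multiplier
Red → ±2% tolerance
428 × 1000000 = 428000000 Ω
Smallest = 428000000 × (1 − 2/100) = 419440000 Ω.

419440000 Ω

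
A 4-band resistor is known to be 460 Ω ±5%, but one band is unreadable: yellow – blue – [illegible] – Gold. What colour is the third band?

brown

460 Ω = 46 × 10^1.
The third band is the multiplier, 10^1, which is brown.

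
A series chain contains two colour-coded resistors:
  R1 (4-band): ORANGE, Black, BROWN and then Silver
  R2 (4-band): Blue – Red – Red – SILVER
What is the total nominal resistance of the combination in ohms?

R1: orange, black → 30; brown ×10 → 300 Ω.
R2: blue, red → 62; red ×10^2 → 6200 Ω.
Series: 300 + 6200 = 6500 Ω.

6500 Ω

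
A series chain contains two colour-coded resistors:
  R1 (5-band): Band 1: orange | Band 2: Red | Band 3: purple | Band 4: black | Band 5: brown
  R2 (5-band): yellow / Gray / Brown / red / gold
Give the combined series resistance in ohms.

48427 Ω

R1: orange, red, violet → 327; black ×1 → 327 Ω.
R2: yellow, grey, brown → 481; red ×10^2 → 48100 Ω.
Series: 327 + 48100 = 48427 Ω.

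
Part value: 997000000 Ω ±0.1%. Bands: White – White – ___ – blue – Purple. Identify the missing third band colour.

997000000 Ω = 997 × 10^6.
The third band gives digit 7 of the significand, and 7 is violet.

violet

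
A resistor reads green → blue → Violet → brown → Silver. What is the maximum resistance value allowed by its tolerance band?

Green → 5 (first significant figure)
Blue → 6 (second significant figure)
Violet → 7 (third significant figure)
Brown → ×10 multiplier
Silver → ±10% tolerance
567 × 10 = 5670 Ω
Maximum = 5670 × (1 + 10/100) = 6237 Ω.

6237 Ω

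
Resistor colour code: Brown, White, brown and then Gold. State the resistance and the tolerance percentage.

190 Ω ±5%

Brown → 1 (first significant figure)
White → 9 (second significant figure)
Brown → ×10 multiplier
Gold → ±5% tolerance
19 × 10 = 190 Ω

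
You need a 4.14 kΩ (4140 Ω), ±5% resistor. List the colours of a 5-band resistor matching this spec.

yellow, brown, yellow, brown, gold

4140 Ω = 414 × 10^1.
4 → yellow
1 → brown
4 → yellow
Multiplier 10^1 → brown.
±5% tolerance → gold.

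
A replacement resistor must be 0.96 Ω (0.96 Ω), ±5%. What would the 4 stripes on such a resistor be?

0.96 Ω = 96 × 10^-2.
9 → white
6 → blue
Multiplier 10^-2 → silver.
±5% tolerance → gold.

white, blue, silver, gold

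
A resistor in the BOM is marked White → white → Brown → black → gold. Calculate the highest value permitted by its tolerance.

White → 9 (first significant figure)
White → 9 (second significant figure)
Brown → 1 (third significant figure)
Black → ×1 multiplier
Gold → ±5% tolerance
991 × 1 = 991 Ω
Highest = 991 × (1 + 5/100) = 1040.55 Ω.

1040.55 Ω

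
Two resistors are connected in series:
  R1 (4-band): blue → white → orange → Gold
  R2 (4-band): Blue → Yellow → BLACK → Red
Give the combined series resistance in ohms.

R1: blue, white → 69; orange ×10^3 → 69000 Ω.
R2: blue, yellow → 64; black ×1 → 64 Ω.
Series: 69000 + 64 = 69064 Ω.

69064 Ω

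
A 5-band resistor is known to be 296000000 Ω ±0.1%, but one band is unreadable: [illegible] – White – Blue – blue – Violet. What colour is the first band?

red

296000000 Ω = 296 × 10^6.
The first band gives digit 2 of the significand, and 2 is red.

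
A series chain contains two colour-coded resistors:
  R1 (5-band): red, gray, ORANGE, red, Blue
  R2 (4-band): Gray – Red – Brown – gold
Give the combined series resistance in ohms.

29120 Ω

R1: red, grey, orange → 283; red ×10^2 → 28300 Ω.
R2: grey, red → 82; brown ×10 → 820 Ω.
Series: 28300 + 820 = 29120 Ω.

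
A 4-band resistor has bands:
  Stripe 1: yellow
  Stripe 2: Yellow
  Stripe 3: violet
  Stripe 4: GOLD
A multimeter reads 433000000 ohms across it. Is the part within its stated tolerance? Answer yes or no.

Yellow → 4 (first significant figure)
Yellow → 4 (second significant figure)
Violet → ×10^7 multiplier
Gold → ±5% tolerance
44 × 10000000 = 440000000 Ω
Allowed range: 418000000 Ω to 462000000 Ω.
433000000 ohms lies inside that range.

yes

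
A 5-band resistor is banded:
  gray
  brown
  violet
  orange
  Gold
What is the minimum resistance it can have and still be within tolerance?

776150 Ω

Grey → 8 (first significant figure)
Brown → 1 (second significant figure)
Violet → 7 (third significant figure)
Orange → ×10^3 multiplier
Gold → ±5% tolerance
817 × 1000 = 817000 Ω
Minimum = 817000 × (1 − 5/100) = 776150 Ω.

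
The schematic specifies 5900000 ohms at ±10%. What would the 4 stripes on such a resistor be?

green, white, green, silver

5900000 Ω = 59 × 10^5.
5 → green
9 → white
Multiplier 10^5 → green.
±10% tolerance → silver.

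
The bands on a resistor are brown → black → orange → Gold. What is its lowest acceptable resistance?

Brown → 1 (first significant figure)
Black → 0 (second significant figure)
Orange → ×10^3 multiplier
Gold → ±5% tolerance
10 × 1000 = 10000 Ω
Lowest = 10000 × (1 − 5/100) = 9500 Ω.

9500 Ω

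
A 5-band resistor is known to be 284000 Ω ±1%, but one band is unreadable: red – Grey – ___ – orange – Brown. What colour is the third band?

284000 Ω = 284 × 10^3.
The third band gives digit 4 of the significand, and 4 is yellow.

yellow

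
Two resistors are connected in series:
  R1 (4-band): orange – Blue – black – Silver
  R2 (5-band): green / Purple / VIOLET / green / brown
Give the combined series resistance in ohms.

57700036 Ω

R1: orange, blue → 36; black ×1 → 36 Ω.
R2: green, violet, violet → 577; green ×10^5 → 57700000 Ω.
Series: 36 + 57700000 = 57700036 Ω.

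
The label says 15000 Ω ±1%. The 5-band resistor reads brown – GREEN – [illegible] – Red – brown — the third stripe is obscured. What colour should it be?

black

15000 Ω = 150 × 10^2.
The third band gives digit 0 of the significand, and 0 is black.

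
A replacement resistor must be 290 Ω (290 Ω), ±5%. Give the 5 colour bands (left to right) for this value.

red, white, black, black, gold

290 Ω = 290 × 10^0.
2 → red
9 → white
0 → black
Multiplier 10^0 → black.
±5% tolerance → gold.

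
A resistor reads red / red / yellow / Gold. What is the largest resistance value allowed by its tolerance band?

231000 Ω

Red → 2 (first significant figure)
Red → 2 (second significant figure)
Yellow → ×10^4 multiplier
Gold → ±5% tolerance
22 × 10000 = 220000 Ω
Largest = 220000 × (1 + 5/100) = 231000 Ω.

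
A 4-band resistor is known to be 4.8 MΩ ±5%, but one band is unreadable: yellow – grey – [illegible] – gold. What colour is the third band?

4800000 Ω = 48 × 10^5.
The third band is the multiplier, 10^5, which is green.

green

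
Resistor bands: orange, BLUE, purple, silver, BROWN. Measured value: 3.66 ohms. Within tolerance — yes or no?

yes

Orange → 3 (first significant figure)
Blue → 6 (second significant figure)
Violet → 7 (third significant figure)
Silver → ×0.01 multiplier
Brown → ±1% tolerance
367 × 0.01 = 3.67 Ω
Allowed range: 3.6333 Ω to 3.7067 Ω.
3.66 ohms lies inside that range.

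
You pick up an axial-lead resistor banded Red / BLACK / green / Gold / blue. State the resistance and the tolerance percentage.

Red → 2 (first significant figure)
Black → 0 (second significant figure)
Green → 5 (third significant figure)
Gold → ×0.1 multiplier
Blue → ±0.25% tolerance
205 × 0.1 = 20.5 Ω

20.5 Ω ±0.25%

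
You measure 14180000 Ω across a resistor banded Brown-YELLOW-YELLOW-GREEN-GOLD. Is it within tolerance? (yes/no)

Brown → 1 (first significant figure)
Yellow → 4 (second significant figure)
Yellow → 4 (third significant figure)
Green → ×10^5 multiplier
Gold → ±5% tolerance
144 × 100000 = 14400000 Ω
Allowed range: 13680000 Ω to 15120000 Ω.
14180000 Ω lies inside that range.

yes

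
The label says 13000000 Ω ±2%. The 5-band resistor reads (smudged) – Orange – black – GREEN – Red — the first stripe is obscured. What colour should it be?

13000000 Ω = 130 × 10^5.
The first band gives digit 1 of the significand, and 1 is brown.

brown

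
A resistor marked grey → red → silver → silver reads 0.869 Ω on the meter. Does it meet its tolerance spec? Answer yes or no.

Grey → 8 (first significant figure)
Red → 2 (second significant figure)
Silver → ×0.01 multiplier
Silver → ±10% tolerance
82 × 0.01 = 0.82 Ω
Allowed range: 0.738 Ω to 0.902 Ω.
0.869 Ω lies inside that range.

yes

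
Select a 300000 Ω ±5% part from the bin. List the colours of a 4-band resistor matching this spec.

300000 Ω = 30 × 10^4.
3 → orange
0 → black
Multiplier 10^4 → yellow.
±5% tolerance → gold.

orange, black, yellow, gold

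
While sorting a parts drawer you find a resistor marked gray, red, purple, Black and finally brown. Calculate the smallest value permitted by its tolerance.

818.73 Ω

Grey → 8 (first significant figure)
Red → 2 (second significant figure)
Violet → 7 (third significant figure)
Black → ×1 multiplier
Brown → ±1% tolerance
827 × 1 = 827 Ω
Smallest = 827 × (1 − 1/100) = 818.73 Ω.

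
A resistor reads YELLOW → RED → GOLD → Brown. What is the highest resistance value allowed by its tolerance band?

Yellow → 4 (first significant figure)
Red → 2 (second significant figure)
Gold → ×0.1 multiplier
Brown → ±1% tolerance
42 × 0.1 = 4.2 Ω
Highest = 4.2 × (1 + 1/100) = 4.242 Ω.

4.242 Ω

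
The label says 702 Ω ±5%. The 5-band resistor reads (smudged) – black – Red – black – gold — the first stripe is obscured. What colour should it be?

violet

702 Ω = 702 × 10^0.
The first band gives digit 7 of the significand, and 7 is violet.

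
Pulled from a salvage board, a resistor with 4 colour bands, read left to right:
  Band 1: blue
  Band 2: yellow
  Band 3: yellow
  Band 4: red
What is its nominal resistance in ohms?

Blue → 6 (first significant figure)
Yellow → 4 (second significant figure)
Yellow → ×10^4 multiplier
64 × 10000 = 640000 Ω

640000 Ω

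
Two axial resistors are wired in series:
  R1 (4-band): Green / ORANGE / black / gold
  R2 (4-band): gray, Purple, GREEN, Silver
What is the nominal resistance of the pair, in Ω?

R1: green, orange → 53; black ×1 → 53 Ω.
R2: grey, violet → 87; green ×10^5 → 8700000 Ω.
Series: 53 + 8700000 = 8700053 Ω.

8700053 Ω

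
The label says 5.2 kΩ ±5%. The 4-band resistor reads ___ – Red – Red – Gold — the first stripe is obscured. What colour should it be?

5200 Ω = 52 × 10^2.
The first band gives digit 5 of the significand, and 5 is green.

green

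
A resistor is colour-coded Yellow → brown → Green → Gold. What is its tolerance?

±5%

The last band, gold, is the tolerance band.
Gold corresponds to ±5%.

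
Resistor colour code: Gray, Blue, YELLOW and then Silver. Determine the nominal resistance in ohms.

860000 Ω

Grey → 8 (first significant figure)
Blue → 6 (second significant figure)
Yellow → ×10^4 multiplier
86 × 10000 = 860000 Ω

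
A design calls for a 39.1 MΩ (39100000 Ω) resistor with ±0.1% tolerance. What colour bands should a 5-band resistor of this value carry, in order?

orange, white, brown, green, violet

39100000 Ω = 391 × 10^5.
3 → orange
9 → white
1 → brown
Multiplier 10^5 → green.
±0.1% tolerance → violet.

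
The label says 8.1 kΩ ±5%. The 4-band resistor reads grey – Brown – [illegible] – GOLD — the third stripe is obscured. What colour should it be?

8100 Ω = 81 × 10^2.
The third band is the multiplier, 10^2, which is red.

red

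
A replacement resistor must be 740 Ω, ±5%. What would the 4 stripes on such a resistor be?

violet, yellow, brown, gold

740 Ω = 74 × 10^1.
7 → violet
4 → yellow
Multiplier 10^1 → brown.
±5% tolerance → gold.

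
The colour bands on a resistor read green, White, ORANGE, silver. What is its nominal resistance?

Green → 5 (first significant figure)
White → 9 (second significant figure)
Orange → ×10^3 multiplier
59 × 1000 = 59000 Ω

59000 Ω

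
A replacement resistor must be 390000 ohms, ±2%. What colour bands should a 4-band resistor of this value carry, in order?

orange, white, yellow, red

390000 Ω = 39 × 10^4.
3 → orange
9 → white
Multiplier 10^4 → yellow.
±2% tolerance → red.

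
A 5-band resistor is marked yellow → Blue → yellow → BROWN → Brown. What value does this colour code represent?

4640 Ω

Yellow → 4 (first significant figure)
Blue → 6 (second significant figure)
Yellow → 4 (third significant figure)
Brown → ×10 multiplier
464 × 10 = 4640 Ω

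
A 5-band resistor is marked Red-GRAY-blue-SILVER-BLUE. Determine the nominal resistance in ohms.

2.86 Ω

Red → 2 (first significant figure)
Grey → 8 (second significant figure)
Blue → 6 (third significant figure)
Silver → ×0.01 multiplier
286 × 0.01 = 2.86 Ω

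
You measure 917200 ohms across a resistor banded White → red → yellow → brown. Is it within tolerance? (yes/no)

White → 9 (first significant figure)
Red → 2 (second significant figure)
Yellow → ×10^4 multiplier
Brown → ±1% tolerance
92 × 10000 = 920000 Ω
Allowed range: 910800 Ω to 929200 Ω.
917200 ohms lies inside that range.

yes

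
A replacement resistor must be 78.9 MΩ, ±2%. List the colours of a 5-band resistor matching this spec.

violet, grey, white, green, red

78900000 Ω = 789 × 10^5.
7 → violet
8 → grey
9 → white
Multiplier 10^5 → green.
±2% tolerance → red.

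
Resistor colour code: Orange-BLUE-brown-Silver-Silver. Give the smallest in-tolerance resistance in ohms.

Orange → 3 (first significant figure)
Blue → 6 (second significant figure)
Brown → 1 (third significant figure)
Silver → ×0.01 multiplier
Silver → ±10% tolerance
361 × 0.01 = 3.61 Ω
Smallest = 3.61 × (1 − 10/100) = 3.249 Ω.

3.249 Ω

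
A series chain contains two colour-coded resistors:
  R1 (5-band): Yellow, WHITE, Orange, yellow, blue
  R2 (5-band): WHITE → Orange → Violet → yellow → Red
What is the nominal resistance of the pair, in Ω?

14300000 Ω

R1: yellow, white, orange → 493; yellow ×10^4 → 4930000 Ω.
R2: white, orange, violet → 937; yellow ×10^4 → 9370000 Ω.
Series: 4930000 + 9370000 = 14300000 Ω.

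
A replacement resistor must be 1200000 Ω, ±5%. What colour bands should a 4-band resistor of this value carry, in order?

brown, red, green, gold

1200000 Ω = 12 × 10^5.
1 → brown
2 → red
Multiplier 10^5 → green.
±5% tolerance → gold.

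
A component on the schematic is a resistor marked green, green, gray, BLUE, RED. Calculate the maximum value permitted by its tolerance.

569160000 Ω

Green → 5 (first significant figure)
Green → 5 (second significant figure)
Grey → 8 (third significant figure)
Blue → ×10^6 multiplier
Red → ±2% tolerance
558 × 1000000 = 558000000 Ω
Maximum = 558000000 × (1 + 2/100) = 569160000 Ω.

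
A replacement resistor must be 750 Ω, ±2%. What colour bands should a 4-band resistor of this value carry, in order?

750 Ω = 75 × 10^1.
7 → violet
5 → green
Multiplier 10^1 → brown.
±2% tolerance → red.

violet, green, brown, red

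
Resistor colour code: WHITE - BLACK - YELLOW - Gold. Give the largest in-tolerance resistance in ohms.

945000 Ω

White → 9 (first significant figure)
Black → 0 (second significant figure)
Yellow → ×10^4 multiplier
Gold → ±5% tolerance
90 × 10000 = 900000 Ω
Largest = 900000 × (1 + 5/100) = 945000 Ω.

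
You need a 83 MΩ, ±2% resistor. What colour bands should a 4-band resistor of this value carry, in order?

83000000 Ω = 83 × 10^6.
8 → grey
3 → orange
Multiplier 10^6 → blue.
±2% tolerance → red.

grey, orange, blue, red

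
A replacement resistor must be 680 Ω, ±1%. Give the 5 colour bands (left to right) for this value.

680 Ω = 680 × 10^0.
6 → blue
8 → grey
0 → black
Multiplier 10^0 → black.
±1% tolerance → brown.

blue, grey, black, black, brown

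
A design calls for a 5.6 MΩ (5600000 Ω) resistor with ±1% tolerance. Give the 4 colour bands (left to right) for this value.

green, blue, green, brown

5600000 Ω = 56 × 10^5.
5 → green
6 → blue
Multiplier 10^5 → green.
±1% tolerance → brown.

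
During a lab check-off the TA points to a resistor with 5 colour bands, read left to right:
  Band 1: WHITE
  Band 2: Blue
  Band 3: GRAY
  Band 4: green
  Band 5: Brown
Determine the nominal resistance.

96800000 Ω

White → 9 (first significant figure)
Blue → 6 (second significant figure)
Grey → 8 (third significant figure)
Green → ×10^5 multiplier
968 × 100000 = 96800000 Ω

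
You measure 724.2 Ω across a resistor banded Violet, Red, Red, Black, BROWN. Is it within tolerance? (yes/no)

Violet → 7 (first significant figure)
Red → 2 (second significant figure)
Red → 2 (third significant figure)
Black → ×1 multiplier
Brown → ±1% tolerance
722 × 1 = 722 Ω
Allowed range: 714.78 Ω to 729.22 Ω.
724.2 Ω lies inside that range.

yes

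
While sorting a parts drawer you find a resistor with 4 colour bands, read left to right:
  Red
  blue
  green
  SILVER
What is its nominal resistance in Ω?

2600000 Ω

Red → 2 (first significant figure)
Blue → 6 (second significant figure)
Green → ×10^5 multiplier
26 × 100000 = 2600000 Ω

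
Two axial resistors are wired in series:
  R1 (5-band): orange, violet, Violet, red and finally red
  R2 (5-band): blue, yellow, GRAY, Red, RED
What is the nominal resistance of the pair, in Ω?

R1: orange, violet, violet → 377; red ×10^2 → 37700 Ω.
R2: blue, yellow, grey → 648; red ×10^2 → 64800 Ω.
Series: 37700 + 64800 = 102500 Ω.

102500 Ω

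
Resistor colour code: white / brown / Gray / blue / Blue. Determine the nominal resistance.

918000000 Ω

White → 9 (first significant figure)
Brown → 1 (second significant figure)
Grey → 8 (third significant figure)
Blue → ×10^6 multiplier
918 × 1000000 = 918000000 Ω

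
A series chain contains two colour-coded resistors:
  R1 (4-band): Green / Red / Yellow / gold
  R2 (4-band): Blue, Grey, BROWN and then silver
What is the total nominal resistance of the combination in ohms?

R1: green, red → 52; yellow ×10^4 → 520000 Ω.
R2: blue, grey → 68; brown ×10 → 680 Ω.
Series: 520000 + 680 = 520680 Ω.

520680 Ω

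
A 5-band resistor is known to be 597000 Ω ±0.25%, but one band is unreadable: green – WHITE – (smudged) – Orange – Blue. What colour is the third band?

violet

597000 Ω = 597 × 10^3.
The third band gives digit 7 of the significand, and 7 is violet.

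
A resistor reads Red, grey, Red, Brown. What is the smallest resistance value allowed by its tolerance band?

Red → 2 (first significant figure)
Grey → 8 (second significant figure)
Red → ×10^2 multiplier
Brown → ±1% tolerance
28 × 100 = 2800 Ω
Smallest = 2800 × (1 − 1/100) = 2772 Ω.

2772 Ω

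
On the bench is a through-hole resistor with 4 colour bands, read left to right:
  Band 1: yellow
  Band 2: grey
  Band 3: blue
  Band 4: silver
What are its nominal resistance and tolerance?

48000000 Ω ±10%

Yellow → 4 (first significant figure)
Grey → 8 (second significant figure)
Blue → ×10^6 multiplier
Silver → ±10% tolerance
48 × 1000000 = 48000000 Ω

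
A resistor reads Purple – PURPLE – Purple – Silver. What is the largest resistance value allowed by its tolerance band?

847000000 Ω

Violet → 7 (first significant figure)
Violet → 7 (second significant figure)
Violet → ×10^7 multiplier
Silver → ±10% tolerance
77 × 10000000 = 770000000 Ω
Largest = 770000000 × (1 + 10/100) = 847000000 Ω.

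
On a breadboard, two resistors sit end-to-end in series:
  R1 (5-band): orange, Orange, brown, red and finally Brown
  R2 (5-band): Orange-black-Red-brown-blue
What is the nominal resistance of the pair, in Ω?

36120 Ω

R1: orange, orange, brown → 331; red ×10^2 → 33100 Ω.
R2: orange, black, red → 302; brown ×10 → 3020 Ω.
Series: 33100 + 3020 = 36120 Ω.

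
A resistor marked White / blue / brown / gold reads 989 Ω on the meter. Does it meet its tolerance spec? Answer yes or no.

yes

White → 9 (first significant figure)
Blue → 6 (second significant figure)
Brown → ×10 multiplier
Gold → ±5% tolerance
96 × 10 = 960 Ω
Allowed range: 912 Ω to 1008 Ω.
989 Ω lies inside that range.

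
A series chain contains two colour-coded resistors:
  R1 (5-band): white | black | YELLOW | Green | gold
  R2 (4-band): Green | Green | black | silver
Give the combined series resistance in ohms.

R1: white, black, yellow → 904; green ×10^5 → 90400000 Ω.
R2: green, green → 55; black ×1 → 55 Ω.
Series: 90400000 + 55 = 90400055 Ω.

90400055 Ω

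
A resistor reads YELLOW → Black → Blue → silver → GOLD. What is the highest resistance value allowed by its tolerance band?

Yellow → 4 (first significant figure)
Black → 0 (second significant figure)
Blue → 6 (third significant figure)
Silver → ×0.01 multiplier
Gold → ±5% tolerance
406 × 0.01 = 4.06 Ω
Highest = 4.06 × (1 + 5/100) = 4.263 Ω.

4.263 Ω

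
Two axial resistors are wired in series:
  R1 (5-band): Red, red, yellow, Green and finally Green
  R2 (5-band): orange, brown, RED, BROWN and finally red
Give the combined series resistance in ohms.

R1: red, red, yellow → 224; green ×10^5 → 22400000 Ω.
R2: orange, brown, red → 312; brown ×10 → 3120 Ω.
Series: 22400000 + 3120 = 22403120 Ω.

22403120 Ω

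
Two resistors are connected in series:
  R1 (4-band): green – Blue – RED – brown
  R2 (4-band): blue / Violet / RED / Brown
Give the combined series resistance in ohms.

R1: green, blue → 56; red ×10^2 → 5600 Ω.
R2: blue, violet → 67; red ×10^2 → 6700 Ω.
Series: 5600 + 6700 = 12300 Ω.

12300 Ω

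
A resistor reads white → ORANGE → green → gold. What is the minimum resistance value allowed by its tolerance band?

8835000 Ω

White → 9 (first significant figure)
Orange → 3 (second significant figure)
Green → ×10^5 multiplier
Gold → ±5% tolerance
93 × 100000 = 9300000 Ω
Minimum = 9300000 × (1 − 5/100) = 8835000 Ω.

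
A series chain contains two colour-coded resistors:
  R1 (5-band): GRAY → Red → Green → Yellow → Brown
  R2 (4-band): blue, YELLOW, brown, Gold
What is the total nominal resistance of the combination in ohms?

R1: grey, red, green → 825; yellow ×10^4 → 8250000 Ω.
R2: blue, yellow → 64; brown ×10 → 640 Ω.
Series: 8250000 + 640 = 8250640 Ω.

8250640 Ω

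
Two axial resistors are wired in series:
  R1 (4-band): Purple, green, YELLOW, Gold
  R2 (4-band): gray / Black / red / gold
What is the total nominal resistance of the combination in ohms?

R1: violet, green → 75; yellow ×10^4 → 750000 Ω.
R2: grey, black → 80; red ×10^2 → 8000 Ω.
Series: 750000 + 8000 = 758000 Ω.

758000 Ω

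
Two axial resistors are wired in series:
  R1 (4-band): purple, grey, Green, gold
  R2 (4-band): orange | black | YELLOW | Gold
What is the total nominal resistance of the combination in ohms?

8100000 Ω

R1: violet, grey → 78; green ×10^5 → 7800000 Ω.
R2: orange, black → 30; yellow ×10^4 → 300000 Ω.
Series: 7800000 + 300000 = 8100000 Ω.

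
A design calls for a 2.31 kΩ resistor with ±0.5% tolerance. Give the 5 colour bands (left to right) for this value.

2310 Ω = 231 × 10^1.
2 → red
3 → orange
1 → brown
Multiplier 10^1 → brown.
±0.5% tolerance → green.

red, orange, brown, brown, green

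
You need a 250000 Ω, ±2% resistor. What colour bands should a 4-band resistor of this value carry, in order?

250000 Ω = 25 × 10^4.
2 → red
5 → green
Multiplier 10^4 → yellow.
±2% tolerance → red.

red, green, yellow, red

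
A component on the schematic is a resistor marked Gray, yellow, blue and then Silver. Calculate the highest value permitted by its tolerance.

Grey → 8 (first significant figure)
Yellow → 4 (second significant figure)
Blue → ×10^6 multiplier
Silver → ±10% tolerance
84 × 1000000 = 84000000 Ω
Highest = 84000000 × (1 + 10/100) = 92400000 Ω.

92400000 Ω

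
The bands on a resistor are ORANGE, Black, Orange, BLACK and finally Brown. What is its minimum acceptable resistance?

Orange → 3 (first significant figure)
Black → 0 (second significant figure)
Orange → 3 (third significant figure)
Black → ×1 multiplier
Brown → ±1% tolerance
303 × 1 = 303 Ω
Minimum = 303 × (1 − 1/100) = 299.97 Ω.

299.97 Ω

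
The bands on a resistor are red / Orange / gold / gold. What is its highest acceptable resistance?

Red → 2 (first significant figure)
Orange → 3 (second significant figure)
Gold → ×0.1 multiplier
Gold → ±5% tolerance
23 × 0.1 = 2.3 Ω
Highest = 2.3 × (1 + 5/100) = 2.415 Ω.

2.415 Ω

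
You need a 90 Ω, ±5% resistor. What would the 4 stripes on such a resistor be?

white, black, black, gold

90 Ω = 90 × 10^0.
9 → white
0 → black
Multiplier 10^0 → black.
±5% tolerance → gold.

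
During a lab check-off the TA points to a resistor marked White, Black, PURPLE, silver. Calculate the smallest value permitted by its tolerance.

White → 9 (first significant figure)
Black → 0 (second significant figure)
Violet → ×10^7 multiplier
Silver → ±10% tolerance
90 × 10000000 = 900000000 Ω
Smallest = 900000000 × (1 − 10/100) = 810000000 Ω.

810000000 Ω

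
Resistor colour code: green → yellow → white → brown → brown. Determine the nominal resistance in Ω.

Green → 5 (first significant figure)
Yellow → 4 (second significant figure)
White → 9 (third significant figure)
Brown → ×10 multiplier
549 × 10 = 5490 Ω

5490 Ω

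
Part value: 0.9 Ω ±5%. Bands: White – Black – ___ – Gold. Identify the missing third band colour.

silver

0.9 Ω = 90 × 10^-2.
The third band is the multiplier, 10^-2, which is silver.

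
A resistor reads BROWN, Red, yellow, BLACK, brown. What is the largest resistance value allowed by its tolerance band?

Brown → 1 (first significant figure)
Red → 2 (second significant figure)
Yellow → 4 (third significant figure)
Black → ×1 multiplier
Brown → ±1% tolerance
124 × 1 = 124 Ω
Largest = 124 × (1 + 1/100) = 125.24 Ω.

125.24 Ω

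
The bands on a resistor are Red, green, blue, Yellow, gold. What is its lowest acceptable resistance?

Red → 2 (first significant figure)
Green → 5 (second significant figure)
Blue → 6 (third significant figure)
Yellow → ×10^4 multiplier
Gold → ±5% tolerance
256 × 10000 = 2560000 Ω
Lowest = 2560000 × (1 − 5/100) = 2432000 Ω.

2432000 Ω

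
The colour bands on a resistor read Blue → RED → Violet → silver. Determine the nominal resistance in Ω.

620000000 Ω

Blue → 6 (first significant figure)
Red → 2 (second significant figure)
Violet → ×10^7 multiplier
62 × 10000000 = 620000000 Ω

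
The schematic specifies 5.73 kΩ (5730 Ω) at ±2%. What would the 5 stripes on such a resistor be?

5730 Ω = 573 × 10^1.
5 → green
7 → violet
3 → orange
Multiplier 10^1 → brown.
±2% tolerance → red.

green, violet, orange, brown, red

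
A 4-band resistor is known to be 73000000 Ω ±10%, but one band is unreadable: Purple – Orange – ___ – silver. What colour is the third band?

73000000 Ω = 73 × 10^6.
The third band is the multiplier, 10^6, which is blue.

blue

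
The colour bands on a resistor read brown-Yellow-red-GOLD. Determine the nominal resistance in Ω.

1400 Ω

Brown → 1 (first significant figure)
Yellow → 4 (second significant figure)
Red → ×10^2 multiplier
14 × 100 = 1400 Ω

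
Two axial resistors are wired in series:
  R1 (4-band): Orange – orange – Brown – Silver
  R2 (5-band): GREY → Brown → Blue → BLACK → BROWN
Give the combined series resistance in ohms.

R1: orange, orange → 33; brown ×10 → 330 Ω.
R2: grey, brown, blue → 816; black ×1 → 816 Ω.
Series: 330 + 816 = 1146 Ω.

1146 Ω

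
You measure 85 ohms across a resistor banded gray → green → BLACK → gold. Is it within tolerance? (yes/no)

yes

Grey → 8 (first significant figure)
Green → 5 (second significant figure)
Black → ×1 multiplier
Gold → ±5% tolerance
85 × 1 = 85 Ω
Allowed range: 80.75 Ω to 89.25 Ω.
85 ohms lies inside that range.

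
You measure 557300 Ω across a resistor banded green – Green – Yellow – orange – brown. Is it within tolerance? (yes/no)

Green → 5 (first significant figure)
Green → 5 (second significant figure)
Yellow → 4 (third significant figure)
Orange → ×10^3 multiplier
Brown → ±1% tolerance
554 × 1000 = 554000 Ω
Allowed range: 548460 Ω to 559540 Ω.
557300 Ω lies inside that range.

yes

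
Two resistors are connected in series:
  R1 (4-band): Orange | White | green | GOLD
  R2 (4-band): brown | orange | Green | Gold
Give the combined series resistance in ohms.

5200000 Ω

R1: orange, white → 39; green ×10^5 → 3900000 Ω.
R2: brown, orange → 13; green ×10^5 → 1300000 Ω.
Series: 3900000 + 1300000 = 5200000 Ω.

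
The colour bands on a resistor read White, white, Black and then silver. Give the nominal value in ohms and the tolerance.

White → 9 (first significant figure)
White → 9 (second significant figure)
Black → ×1 multiplier
Silver → ±10% tolerance
99 × 1 = 99 Ω

99 Ω ±10%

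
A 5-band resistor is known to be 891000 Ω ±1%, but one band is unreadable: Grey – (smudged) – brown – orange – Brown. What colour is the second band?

891000 Ω = 891 × 10^3.
The second band gives digit 9 of the significand, and 9 is white.

white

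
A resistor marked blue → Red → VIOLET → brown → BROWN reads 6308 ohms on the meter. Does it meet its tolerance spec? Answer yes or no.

yes

Blue → 6 (first significant figure)
Red → 2 (second significant figure)
Violet → 7 (third significant figure)
Brown → ×10 multiplier
Brown → ±1% tolerance
627 × 10 = 6270 Ω
Allowed range: 6207.3 Ω to 6332.7 Ω.
6308 ohms lies inside that range.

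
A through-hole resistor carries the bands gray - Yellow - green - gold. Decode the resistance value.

8400000 Ω

Grey → 8 (first significant figure)
Yellow → 4 (second significant figure)
Green → ×10^5 multiplier
84 × 100000 = 8400000 Ω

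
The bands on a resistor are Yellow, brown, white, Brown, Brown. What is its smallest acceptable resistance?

4148.1 Ω

Yellow → 4 (first significant figure)
Brown → 1 (second significant figure)
White → 9 (third significant figure)
Brown → ×10 multiplier
Brown → ±1% tolerance
419 × 10 = 4190 Ω
Smallest = 4190 × (1 − 1/100) = 4148.1 Ω.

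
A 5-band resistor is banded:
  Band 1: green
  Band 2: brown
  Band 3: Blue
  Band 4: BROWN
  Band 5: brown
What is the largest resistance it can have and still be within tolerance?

Green → 5 (first significant figure)
Brown → 1 (second significant figure)
Blue → 6 (third significant figure)
Brown → ×10 multiplier
Brown → ±1% tolerance
516 × 10 = 5160 Ω
Largest = 5160 × (1 + 1/100) = 5211.6 Ω.

5211.6 Ω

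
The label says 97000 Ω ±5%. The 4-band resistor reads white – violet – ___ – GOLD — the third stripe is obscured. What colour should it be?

orange

97000 Ω = 97 × 10^3.
The third band is the multiplier, 10^3, which is orange.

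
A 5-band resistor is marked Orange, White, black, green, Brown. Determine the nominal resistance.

39000000 Ω

Orange → 3 (first significant figure)
White → 9 (second significant figure)
Black → 0 (third significant figure)
Green → ×10^5 multiplier
390 × 100000 = 39000000 Ω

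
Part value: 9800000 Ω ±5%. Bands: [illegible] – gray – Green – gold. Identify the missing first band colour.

white

9800000 Ω = 98 × 10^5.
The first band gives digit 9 of the significand, and 9 is white.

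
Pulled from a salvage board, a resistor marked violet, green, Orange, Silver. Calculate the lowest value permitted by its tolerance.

67500 Ω

Violet → 7 (first significant figure)
Green → 5 (second significant figure)
Orange → ×10^3 multiplier
Silver → ±10% tolerance
75 × 1000 = 75000 Ω
Lowest = 75000 × (1 − 10/100) = 67500 Ω.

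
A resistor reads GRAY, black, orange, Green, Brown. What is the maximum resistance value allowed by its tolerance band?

Grey → 8 (first significant figure)
Black → 0 (second significant figure)
Orange → 3 (third significant figure)
Green → ×10^5 multiplier
Brown → ±1% tolerance
803 × 100000 = 80300000 Ω
Maximum = 80300000 × (1 + 1/100) = 81103000 Ω.

81103000 Ω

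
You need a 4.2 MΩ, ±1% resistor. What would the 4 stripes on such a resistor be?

yellow, red, green, brown

4200000 Ω = 42 × 10^5.
4 → yellow
2 → red
Multiplier 10^5 → green.
±1% tolerance → brown.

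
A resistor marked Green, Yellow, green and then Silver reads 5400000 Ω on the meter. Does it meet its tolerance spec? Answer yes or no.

yes

Green → 5 (first significant figure)
Yellow → 4 (second significant figure)
Green → ×10^5 multiplier
Silver → ±10% tolerance
54 × 100000 = 5400000 Ω
Allowed range: 4860000 Ω to 5940000 Ω.
5400000 Ω lies inside that range.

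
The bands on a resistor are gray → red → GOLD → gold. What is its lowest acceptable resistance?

Grey → 8 (first significant figure)
Red → 2 (second significant figure)
Gold → ×0.1 multiplier
Gold → ±5% tolerance
82 × 0.1 = 8.2 Ω
Lowest = 8.2 × (1 − 5/100) = 7.79 Ω.

7.79 Ω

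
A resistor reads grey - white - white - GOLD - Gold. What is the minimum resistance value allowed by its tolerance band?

Grey → 8 (first significant figure)
White → 9 (second significant figure)
White → 9 (third significant figure)
Gold → ×0.1 multiplier
Gold → ±5% tolerance
899 × 0.1 = 89.9 Ω
Minimum = 89.9 × (1 − 5/100) = 85.405 Ω.

85.405 Ω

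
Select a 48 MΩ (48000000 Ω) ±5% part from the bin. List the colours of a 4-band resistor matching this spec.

yellow, grey, blue, gold

48000000 Ω = 48 × 10^6.
4 → yellow
8 → grey
Multiplier 10^6 → blue.
±5% tolerance → gold.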